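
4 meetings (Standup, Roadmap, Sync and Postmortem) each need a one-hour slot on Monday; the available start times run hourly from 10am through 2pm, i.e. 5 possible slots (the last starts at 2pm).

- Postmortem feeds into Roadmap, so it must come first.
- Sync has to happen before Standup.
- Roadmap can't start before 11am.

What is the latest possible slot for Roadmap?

Roadmap is available from 11am.
Roadmap at 2pm is achievable: Postmortem in 10am; Roadmap in 2pm; Standup in 11am; Sync in 10am.

2pm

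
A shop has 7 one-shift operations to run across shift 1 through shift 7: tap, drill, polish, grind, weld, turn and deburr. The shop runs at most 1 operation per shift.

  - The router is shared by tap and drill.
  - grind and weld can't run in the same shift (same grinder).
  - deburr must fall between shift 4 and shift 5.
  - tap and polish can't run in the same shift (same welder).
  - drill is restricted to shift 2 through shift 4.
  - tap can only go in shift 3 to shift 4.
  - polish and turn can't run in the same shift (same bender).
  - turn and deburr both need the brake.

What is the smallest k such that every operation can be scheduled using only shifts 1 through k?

7 shifts

With at most 1 per shift and 7 operations, at least 7 shifts are needed.
deburr can't be placed before shift 4, so the schedule must run through at least shift 4.
7 works (last occupied shift: shift 7): for example turn in shift 7; grind in shift 5; deburr in shift 4; weld in shift 6; polish in shift 1; tap in shift 3; drill in shift 2.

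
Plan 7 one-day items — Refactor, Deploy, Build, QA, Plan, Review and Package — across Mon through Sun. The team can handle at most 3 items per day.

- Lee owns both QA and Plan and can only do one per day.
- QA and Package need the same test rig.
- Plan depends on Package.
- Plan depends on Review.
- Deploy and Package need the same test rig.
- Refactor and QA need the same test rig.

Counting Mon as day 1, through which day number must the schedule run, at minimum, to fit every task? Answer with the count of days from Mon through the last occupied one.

3 days

The precedence chain requires at least 2 distinct days.
With at most 3 per day and 7 tasks, at least 3 days are needed.
3 works (last occupied day: Wed): for example QA -> Wed; Build -> Tue; Deploy -> Tue; Plan -> Tue; Refactor -> Mon; Review -> Mon; Package -> Mon.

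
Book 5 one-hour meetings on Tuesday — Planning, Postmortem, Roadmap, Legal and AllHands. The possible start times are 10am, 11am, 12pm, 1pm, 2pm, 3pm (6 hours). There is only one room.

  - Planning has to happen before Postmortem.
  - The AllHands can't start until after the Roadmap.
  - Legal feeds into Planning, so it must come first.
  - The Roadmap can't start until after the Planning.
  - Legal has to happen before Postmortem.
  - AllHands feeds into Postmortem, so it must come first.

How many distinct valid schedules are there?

Splitting on Planning: it can be 11am (4), 12pm (2). Listing each branch's schedules as (Postmortem, Roadmap, Legal, AllHands):
Planning=11am: (2pm,12pm,10am,1pm) (3pm,12pm,10am,1pm) (3pm,12pm,10am,2pm) (3pm,1pm,10am,2pm) — 4.
Planning=12pm: (3pm,1pm,10am,2pm) (3pm,1pm,11am,2pm) — 2.
Summing: 4 + 2 = 6.

6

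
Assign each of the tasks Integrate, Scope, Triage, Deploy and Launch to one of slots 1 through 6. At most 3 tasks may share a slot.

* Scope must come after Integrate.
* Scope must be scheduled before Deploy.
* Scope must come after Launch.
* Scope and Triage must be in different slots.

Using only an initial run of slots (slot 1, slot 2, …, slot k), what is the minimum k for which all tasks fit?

3

The precedence chain requires at least 3 distinct slots.
With at most 3 per slot and 5 tasks, at least 2 slots are needed.
3 works (last occupied slot: 3): for example Integrate=1, Triage=1, Launch=1, Scope=2, Deploy=3.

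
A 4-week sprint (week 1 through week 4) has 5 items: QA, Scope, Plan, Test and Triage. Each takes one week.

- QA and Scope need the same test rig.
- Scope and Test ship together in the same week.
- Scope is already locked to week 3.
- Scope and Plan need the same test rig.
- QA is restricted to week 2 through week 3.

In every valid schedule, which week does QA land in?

QA's window is week 2–week 3.
Scope is fixed at week 3, and QA can't share a week with Scope.
So QA must be week 2.

week 2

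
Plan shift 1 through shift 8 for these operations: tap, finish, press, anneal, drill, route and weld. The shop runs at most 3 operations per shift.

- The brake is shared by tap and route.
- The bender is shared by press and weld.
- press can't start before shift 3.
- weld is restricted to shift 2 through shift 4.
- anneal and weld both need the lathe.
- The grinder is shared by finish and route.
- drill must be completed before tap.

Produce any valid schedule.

weld=shift 2, finish=shift 1, drill=shift 1, route=shift 3, tap=shift 2, anneal=shift 1, press=shift 3

Checking: drill(shift 1) before tap(shift 2); anneal(shift 1) != weld(shift 2); tap(shift 2) != route(shift 3); finish(shift 1) != route(shift 3); press(shift 3) != weld(shift 2); press=shift 3 in [shift 3,shift 8]; weld=shift 2 in [shift 2,shift 4]; max 3 per shift (cap 3).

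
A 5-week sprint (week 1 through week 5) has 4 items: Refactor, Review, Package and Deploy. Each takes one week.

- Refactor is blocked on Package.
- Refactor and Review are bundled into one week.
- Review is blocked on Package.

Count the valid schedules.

50

Splitting on Refactor: it can be week 2 (5), week 3 (10), week 4 (15), week 5 (20). Listing each branch's schedules as (Review, Package, Deploy) by week number:
Refactor=week 2: (2,1,1) (2,1,2) (2,1,3) (2,1,4) (2,1,5) — 5.
Refactor=week 3: (3,1,1) (3,1,2) (3,1,3) (3,1,4) (3,1,5) (3,2,1) (3,2,2) (3,2,3) (3,2,4) (3,2,5) — 10.
Refactor=week 4: (4,1,1) (4,1,2) (4,1,3) (4,1,4) (4,1,5) (4,2,1) (4,2,2) (4,2,3) (4,2,4) (4,2,5) (4,3,1) (4,3,2) (4,3,3) (4,3,4) (4,3,5) — 15.
Refactor=week 5: (5,1,1) (5,1,2) (5,1,3) (5,1,4) (5,1,5) (5,2,1) (5,2,2) (5,2,3) (5,2,4) (5,2,5) (5,3,1) (5,3,2) (5,3,3) (5,3,4) (5,3,5) (5,4,1) (5,4,2) (5,4,3) (5,4,4) (5,4,5) — 20.
Summing: 5 + 10 + 15 + 20 = 50.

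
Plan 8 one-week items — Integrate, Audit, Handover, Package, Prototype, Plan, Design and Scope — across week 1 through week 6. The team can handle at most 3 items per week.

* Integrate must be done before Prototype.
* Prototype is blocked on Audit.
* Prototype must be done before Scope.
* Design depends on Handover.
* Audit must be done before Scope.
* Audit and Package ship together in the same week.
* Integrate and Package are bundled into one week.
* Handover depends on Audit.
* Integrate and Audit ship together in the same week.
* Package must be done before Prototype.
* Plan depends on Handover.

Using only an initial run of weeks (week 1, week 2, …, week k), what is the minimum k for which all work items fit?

3 weeks

The precedence chain requires at least 3 distinct weeks.
With at most 3 per week and 8 work items, at least 3 weeks are needed.
3 works (last occupied week: week 3): for example Design=week 3; Audit=week 1; Handover=week 2; Prototype=week 2; Integrate=week 1; Plan=week 3; Package=week 1; Scope=week 3.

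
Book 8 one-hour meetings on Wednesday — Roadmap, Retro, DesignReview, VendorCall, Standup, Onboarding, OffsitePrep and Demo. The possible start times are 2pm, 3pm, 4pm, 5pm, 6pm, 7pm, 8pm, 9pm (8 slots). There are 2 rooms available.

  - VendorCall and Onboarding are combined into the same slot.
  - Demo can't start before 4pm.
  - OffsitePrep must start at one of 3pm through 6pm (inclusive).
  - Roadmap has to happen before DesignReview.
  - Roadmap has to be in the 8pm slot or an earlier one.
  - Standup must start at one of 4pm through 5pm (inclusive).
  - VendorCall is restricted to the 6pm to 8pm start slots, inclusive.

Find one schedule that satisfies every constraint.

Roadmap in 2pm; Retro in 2pm; Demo in 4pm; Onboarding in 6pm; VendorCall in 6pm; DesignReview in 3pm; Standup in 4pm; OffsitePrep in 3pm

Checking: Roadmap(2pm) before DesignReview(3pm); VendorCall = Onboarding = 6pm; Roadmap=2pm in [2pm,8pm]; VendorCall=6pm in [6pm,8pm]; OffsitePrep=3pm in [3pm,6pm]; Demo=4pm in [4pm,9pm]; Standup=4pm in [4pm,5pm]; max 2 per slot (cap 2).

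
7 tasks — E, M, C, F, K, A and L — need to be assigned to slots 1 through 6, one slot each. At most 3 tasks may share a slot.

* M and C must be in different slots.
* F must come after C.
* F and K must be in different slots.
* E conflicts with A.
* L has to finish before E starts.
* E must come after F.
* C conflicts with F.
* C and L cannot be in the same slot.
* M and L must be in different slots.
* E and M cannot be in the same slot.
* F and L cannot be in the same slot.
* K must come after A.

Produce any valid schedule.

A=1; E=4; F=2; K=3; M=2; L=3; C=1

Checking: A(1) before K(3); L(3) before E(4); F(2) before E(4); C(1) before F(2); E(4) != M(2); C(1) != F(2); E(4) != A(1); M(2) != L(3); F(2) != K(3); C(1) != L(3); F(2) != L(3); M(2) != C(1); max 2 per slot (cap 3).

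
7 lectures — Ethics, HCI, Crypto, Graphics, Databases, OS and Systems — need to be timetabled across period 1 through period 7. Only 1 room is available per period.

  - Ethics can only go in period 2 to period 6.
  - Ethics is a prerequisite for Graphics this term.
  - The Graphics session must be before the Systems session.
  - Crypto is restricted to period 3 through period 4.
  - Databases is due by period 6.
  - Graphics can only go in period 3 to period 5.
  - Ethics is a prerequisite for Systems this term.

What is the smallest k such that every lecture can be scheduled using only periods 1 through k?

The precedence chain requires at least 3 distinct periods.
With at most 1 per period and 7 lectures, at least 7 periods are needed.
Propagating the time windows through the other constraints, Systems can't land before period 4, so the schedule must run through at least period 4.
7 works (last occupied period: period 7): for example HCI=period 6, Crypto=period 3, Systems=period 5, Ethics=period 2, Databases=period 1, OS=period 7, Graphics=period 4.

7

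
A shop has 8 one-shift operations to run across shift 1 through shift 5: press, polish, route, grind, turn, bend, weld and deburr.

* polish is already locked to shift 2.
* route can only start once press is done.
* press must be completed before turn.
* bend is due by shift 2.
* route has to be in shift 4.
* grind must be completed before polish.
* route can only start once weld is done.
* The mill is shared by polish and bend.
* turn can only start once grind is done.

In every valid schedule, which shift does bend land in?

bend's window is shift 1–shift 2.
polish is fixed at shift 2, and bend can't share a shift with polish.
So bend must be shift 1.

shift 1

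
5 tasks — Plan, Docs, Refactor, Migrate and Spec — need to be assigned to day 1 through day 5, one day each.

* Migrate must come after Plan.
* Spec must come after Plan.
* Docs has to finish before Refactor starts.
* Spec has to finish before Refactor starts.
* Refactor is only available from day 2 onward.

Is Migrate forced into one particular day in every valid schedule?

No

Migrate can be day 2 (e.g. Docs -> day 1, Spec -> day 2, Migrate -> day 2, Plan -> day 1, Refactor -> day 3) or day 3 (e.g. Migrate -> day 3; Plan -> day 1; Refactor -> day 3; Docs -> day 1; Spec -> day 2).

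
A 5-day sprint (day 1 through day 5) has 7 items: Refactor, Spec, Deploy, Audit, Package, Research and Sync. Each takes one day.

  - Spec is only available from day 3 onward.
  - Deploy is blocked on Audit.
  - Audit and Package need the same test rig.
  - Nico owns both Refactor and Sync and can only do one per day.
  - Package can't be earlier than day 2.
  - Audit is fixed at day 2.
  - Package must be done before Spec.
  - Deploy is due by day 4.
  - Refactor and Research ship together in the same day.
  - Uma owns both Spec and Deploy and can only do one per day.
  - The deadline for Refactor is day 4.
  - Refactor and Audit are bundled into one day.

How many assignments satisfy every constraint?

Splitting on Spec: it can be day 4 (4), day 5 (16). Listing each branch's schedules as (Refactor, Deploy, Audit, Package, Research, Sync) by day number:
Spec=day 4: (2,3,2,3,2,1) (2,3,2,3,2,3) (2,3,2,3,2,4) (2,3,2,3,2,5) — 4.
Spec=day 5: (2,3,2,3,2,1) (2,3,2,3,2,3) (2,3,2,3,2,4) (2,3,2,3,2,5) (2,3,2,4,2,1) (2,3,2,4,2,3) (2,3,2,4,2,4) (2,3,2,4,2,5) (2,4,2,3,2,1) (2,4,2,3,2,3) (2,4,2,3,2,4) (2,4,2,3,2,5) (2,4,2,4,2,1) (2,4,2,4,2,3) (2,4,2,4,2,4) (2,4,2,4,2,5) — 16.
Summing: 4 + 16 = 20.

20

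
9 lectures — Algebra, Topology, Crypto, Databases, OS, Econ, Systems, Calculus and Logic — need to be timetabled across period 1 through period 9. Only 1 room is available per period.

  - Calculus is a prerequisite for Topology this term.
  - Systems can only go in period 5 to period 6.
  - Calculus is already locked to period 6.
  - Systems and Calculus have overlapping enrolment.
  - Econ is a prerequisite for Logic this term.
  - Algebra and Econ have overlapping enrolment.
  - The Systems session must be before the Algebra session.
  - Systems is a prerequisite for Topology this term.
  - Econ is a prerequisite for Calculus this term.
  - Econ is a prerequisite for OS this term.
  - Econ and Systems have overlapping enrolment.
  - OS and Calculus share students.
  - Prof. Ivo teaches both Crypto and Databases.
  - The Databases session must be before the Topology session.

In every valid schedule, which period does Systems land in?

period 5

Systems's window is period 5–period 6.
Calculus is fixed at period 6, and Systems can't share a period with Calculus.
So Systems must be period 5.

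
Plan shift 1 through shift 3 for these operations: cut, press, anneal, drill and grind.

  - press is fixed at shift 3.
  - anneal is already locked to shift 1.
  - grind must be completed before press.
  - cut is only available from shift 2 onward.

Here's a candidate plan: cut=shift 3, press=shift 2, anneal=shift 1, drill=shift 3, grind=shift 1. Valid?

press is fixed at shift 3 — violated.
cut is only available from shift 2 onward — holds.
anneal is already locked to shift 1 — holds.
grind must be completed before press — holds.

No. press is fixed at shift 3 is not satisfied.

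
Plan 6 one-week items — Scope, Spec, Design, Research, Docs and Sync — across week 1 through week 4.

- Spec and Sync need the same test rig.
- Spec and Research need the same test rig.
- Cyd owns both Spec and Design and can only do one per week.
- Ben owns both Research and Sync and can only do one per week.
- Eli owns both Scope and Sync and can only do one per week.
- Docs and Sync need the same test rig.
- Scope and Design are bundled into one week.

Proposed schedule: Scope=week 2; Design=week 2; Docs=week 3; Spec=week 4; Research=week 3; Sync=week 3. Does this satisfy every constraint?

Spec and Research need the same test rig — holds.
Spec and Sync need the same test rig — holds.
Eli owns both Scope and Sync and can only do one per week — holds.
Cyd owns both Spec and Design and can only do one per week — holds.
Scope and Design are bundled into one week — holds.
Docs and Sync need the same test rig — violated.
Ben owns both Research and Sync and can only do one per week — violated.

No. Ben owns both Research and Sync and can only do one per week is not satisfied.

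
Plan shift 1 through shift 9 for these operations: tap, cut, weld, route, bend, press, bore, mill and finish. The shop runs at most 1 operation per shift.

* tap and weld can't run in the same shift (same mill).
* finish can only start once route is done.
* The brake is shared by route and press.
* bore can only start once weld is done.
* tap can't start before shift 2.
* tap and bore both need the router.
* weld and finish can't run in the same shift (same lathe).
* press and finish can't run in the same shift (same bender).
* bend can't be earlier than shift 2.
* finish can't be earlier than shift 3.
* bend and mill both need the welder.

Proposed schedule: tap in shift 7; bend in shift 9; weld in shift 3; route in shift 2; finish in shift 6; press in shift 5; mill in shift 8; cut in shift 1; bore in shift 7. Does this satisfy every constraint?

No — it violates: The shop runs at most 1 operation per shift

bore can only start once weld is done — holds.
tap and weld can't run in the same shift (same mill) — holds.
finish can't be earlier than shift 3 — holds.
The shop runs at most 1 operation per shift — violated.
bend can't be earlier than shift 2 — holds.
tap can't start before shift 2 — holds.
The brake is shared by route and press — holds.
tap and bore both need the router — violated.
weld and finish can't run in the same shift (same lathe) — holds.
bend and mill both need the welder — holds.
finish can only start once route is done — holds.
press and finish can't run in the same shift (same bender) — holds.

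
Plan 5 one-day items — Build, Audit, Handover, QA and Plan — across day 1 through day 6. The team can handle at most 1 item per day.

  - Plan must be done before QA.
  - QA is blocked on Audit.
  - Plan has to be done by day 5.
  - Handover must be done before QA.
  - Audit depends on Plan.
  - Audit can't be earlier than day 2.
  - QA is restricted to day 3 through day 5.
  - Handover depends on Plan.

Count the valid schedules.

20

Splitting on Audit: it can be day 2 (6), day 3 (8), day 4 (6). Listing each branch's schedules as (Build, Handover, QA, Plan) by day number:
Audit=day 2: (3,4,5,1) (4,3,5,1) (5,3,4,1) (6,3,4,1) (6,3,5,1) (6,4,5,1) — 6.
Audit=day 3: (1,4,5,2) (2,4,5,1) (4,2,5,1) (5,2,4,1) (6,2,4,1) (6,2,5,1) (6,4,5,1) (6,4,5,2) — 8.
Audit=day 4: (1,3,5,2) (2,3,5,1) (3,2,5,1) (6,2,5,1) (6,3,5,1) (6,3,5,2) — 6.
Summing: 6 + 8 + 6 = 20.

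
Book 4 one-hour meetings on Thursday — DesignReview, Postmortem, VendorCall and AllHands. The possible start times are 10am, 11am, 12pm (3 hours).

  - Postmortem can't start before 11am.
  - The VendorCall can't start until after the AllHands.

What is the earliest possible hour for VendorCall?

11am

Precedence pushes VendorCall to at least 11am.
VendorCall at 11am is achievable: VendorCall -> 11am; AllHands -> 10am; Postmortem -> 11am; DesignReview -> 10am.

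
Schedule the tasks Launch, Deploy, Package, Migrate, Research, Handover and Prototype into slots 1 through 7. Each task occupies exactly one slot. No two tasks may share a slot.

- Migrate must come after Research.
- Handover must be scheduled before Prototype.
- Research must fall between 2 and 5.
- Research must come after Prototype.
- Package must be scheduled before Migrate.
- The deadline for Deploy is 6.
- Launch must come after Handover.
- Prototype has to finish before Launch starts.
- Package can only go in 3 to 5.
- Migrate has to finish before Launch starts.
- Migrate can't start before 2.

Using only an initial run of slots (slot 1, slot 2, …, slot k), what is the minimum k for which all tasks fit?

7 slots

The precedence chain requires at least 5 distinct slots.
With at most 1 per slot and 7 tasks, at least 7 slots are needed.
7 works (last occupied slot: 7): for example Prototype -> 2; Handover -> 1; Package -> 3; Deploy -> 6; Research -> 4; Launch -> 7; Migrate -> 5.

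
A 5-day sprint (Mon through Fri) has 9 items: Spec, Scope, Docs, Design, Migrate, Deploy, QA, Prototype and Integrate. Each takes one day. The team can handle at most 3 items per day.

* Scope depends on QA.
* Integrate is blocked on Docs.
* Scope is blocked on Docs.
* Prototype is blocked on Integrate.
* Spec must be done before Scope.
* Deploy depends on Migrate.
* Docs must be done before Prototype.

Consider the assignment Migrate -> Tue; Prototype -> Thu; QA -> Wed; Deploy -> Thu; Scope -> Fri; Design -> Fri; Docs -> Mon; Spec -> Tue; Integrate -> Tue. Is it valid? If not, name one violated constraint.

Yes

Scope is blocked on Docs — holds.
Deploy depends on Migrate — holds.
The team can handle at most 3 items per day — holds.
Integrate is blocked on Docs — holds.
Scope depends on QA — holds.
Prototype is blocked on Integrate — holds.
Spec must be done before Scope — holds.
Docs must be done before Prototype — holds.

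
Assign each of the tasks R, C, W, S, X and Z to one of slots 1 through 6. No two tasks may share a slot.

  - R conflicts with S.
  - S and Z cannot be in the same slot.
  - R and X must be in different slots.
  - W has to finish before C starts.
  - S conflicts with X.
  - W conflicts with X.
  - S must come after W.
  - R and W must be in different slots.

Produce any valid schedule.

R in 4; X in 5; Z in 6; S in 3; C in 2; W in 1

Checking: W(1) before S(3); W(1) before C(2); R(4) != X(5); S(3) != X(5); S(3) != Z(6); R(4) != W(1); W(1) != X(5); R(4) != S(3); max 1 per slot (cap 1).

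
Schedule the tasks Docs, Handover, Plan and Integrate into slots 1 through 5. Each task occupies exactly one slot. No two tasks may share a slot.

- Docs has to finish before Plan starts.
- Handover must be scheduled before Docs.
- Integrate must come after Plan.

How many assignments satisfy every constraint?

Splitting on Docs: it can be 2 (3), 3 (2). Listing each branch's schedules as (Handover, Plan, Integrate):
Docs=2: (1,3,4) (1,3,5) (1,4,5) — 3.
Docs=3: (1,4,5) (2,4,5) — 2.
Summing: 3 + 2 = 5.

5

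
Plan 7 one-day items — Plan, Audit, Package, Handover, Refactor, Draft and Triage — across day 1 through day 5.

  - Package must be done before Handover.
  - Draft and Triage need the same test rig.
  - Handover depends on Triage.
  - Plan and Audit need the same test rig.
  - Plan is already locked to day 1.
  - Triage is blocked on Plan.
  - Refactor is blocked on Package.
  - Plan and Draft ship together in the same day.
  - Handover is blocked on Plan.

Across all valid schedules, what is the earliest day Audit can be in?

day 2

Audit at day 2 is achievable: Draft=day 1, Package=day 1, Handover=day 3, Audit=day 2, Triage=day 2, Plan=day 1, Refactor=day 2.
Nothing earlier works — the conflict constraints rule out every day before day 2.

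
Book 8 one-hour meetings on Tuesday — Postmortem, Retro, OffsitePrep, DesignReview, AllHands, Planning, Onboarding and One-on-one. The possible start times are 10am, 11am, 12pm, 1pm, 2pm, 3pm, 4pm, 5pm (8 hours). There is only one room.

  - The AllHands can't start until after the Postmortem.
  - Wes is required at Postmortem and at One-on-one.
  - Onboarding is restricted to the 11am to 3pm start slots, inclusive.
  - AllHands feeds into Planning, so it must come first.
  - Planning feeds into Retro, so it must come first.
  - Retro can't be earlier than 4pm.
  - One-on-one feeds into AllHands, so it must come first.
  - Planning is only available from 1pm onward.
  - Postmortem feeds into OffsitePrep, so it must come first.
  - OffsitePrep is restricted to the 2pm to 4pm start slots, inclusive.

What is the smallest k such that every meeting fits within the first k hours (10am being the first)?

8

The precedence chain requires at least 4 distinct hours.
With at most 1 per hour and 8 meetings, at least 8 hours are needed.
Retro can't be placed before 4pm — that is hour 7 counting from 10am — so the schedule must run through at least 7 hours.
8 works (last occupied hour: 5pm): for example Postmortem in 10am, OffsitePrep in 2pm, One-on-one in 11am, AllHands in 12pm, DesignReview in 5pm, Retro in 4pm, Onboarding in 3pm, Planning in 1pm.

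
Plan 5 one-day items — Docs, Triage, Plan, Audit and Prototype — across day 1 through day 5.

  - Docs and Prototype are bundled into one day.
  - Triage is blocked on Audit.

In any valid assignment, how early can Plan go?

Plan at day 1 is achievable: Audit in day 1; Docs in day 1; Triage in day 2; Prototype in day 1; Plan in day 1.

day 1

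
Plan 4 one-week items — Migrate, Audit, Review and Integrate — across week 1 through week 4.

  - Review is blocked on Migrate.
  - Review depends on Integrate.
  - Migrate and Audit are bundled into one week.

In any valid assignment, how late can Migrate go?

Downstream work caps Migrate at week 3.
Migrate at week 3 is achievable: Review in week 4, Migrate in week 3, Audit in week 3, Integrate in week 1.

week 3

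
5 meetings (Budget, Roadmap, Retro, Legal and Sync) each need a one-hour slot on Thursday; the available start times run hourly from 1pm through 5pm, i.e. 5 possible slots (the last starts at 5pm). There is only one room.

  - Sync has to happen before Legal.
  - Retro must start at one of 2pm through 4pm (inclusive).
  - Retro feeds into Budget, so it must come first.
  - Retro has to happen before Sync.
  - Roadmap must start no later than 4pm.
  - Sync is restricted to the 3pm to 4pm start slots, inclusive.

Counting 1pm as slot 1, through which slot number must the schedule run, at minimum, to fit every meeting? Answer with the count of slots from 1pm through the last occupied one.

The precedence chain requires at least 3 distinct slots.
With at most 1 per slot and 5 meetings, at least 5 slots are needed.
Propagating the time windows through the other constraints, Legal can't land before 4pm — that is slot 4 counting from 1pm — so the schedule must run through at least 4 slots.
5 works (last occupied slot: 5pm): for example Sync in 3pm, Budget in 4pm, Roadmap in 1pm, Legal in 5pm, Retro in 2pm.

5 slots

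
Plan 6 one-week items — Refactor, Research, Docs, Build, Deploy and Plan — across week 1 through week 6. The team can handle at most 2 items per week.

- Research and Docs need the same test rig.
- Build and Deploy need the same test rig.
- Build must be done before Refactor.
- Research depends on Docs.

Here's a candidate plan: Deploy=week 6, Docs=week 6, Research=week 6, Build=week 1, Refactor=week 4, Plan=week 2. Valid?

No. Research and Docs need the same test rig is not satisfied.

Build must be done before Refactor — holds.
The team can handle at most 2 items per week — violated.
Research and Docs need the same test rig — violated.
Research depends on Docs — violated.
Build and Deploy need the same test rig — holds.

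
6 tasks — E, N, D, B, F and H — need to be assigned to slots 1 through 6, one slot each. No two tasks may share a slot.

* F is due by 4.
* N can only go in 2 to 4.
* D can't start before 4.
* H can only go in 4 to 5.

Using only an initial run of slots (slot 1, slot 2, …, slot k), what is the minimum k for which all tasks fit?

With at most 1 per slot and 6 tasks, at least 6 slots are needed.
D can't be placed before 4, so the schedule must run through at least slot 4.
6 works (last occupied slot: 6): for example N in 2; E in 3; D in 5; H in 4; B in 6; F in 1.

6 slots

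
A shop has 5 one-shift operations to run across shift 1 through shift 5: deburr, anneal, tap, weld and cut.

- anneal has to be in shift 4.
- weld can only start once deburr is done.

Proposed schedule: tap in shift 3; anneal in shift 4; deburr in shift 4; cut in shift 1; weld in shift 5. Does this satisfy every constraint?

Yes, all constraints hold

weld can only start once deburr is done — holds.
anneal has to be in shift 4 — holds.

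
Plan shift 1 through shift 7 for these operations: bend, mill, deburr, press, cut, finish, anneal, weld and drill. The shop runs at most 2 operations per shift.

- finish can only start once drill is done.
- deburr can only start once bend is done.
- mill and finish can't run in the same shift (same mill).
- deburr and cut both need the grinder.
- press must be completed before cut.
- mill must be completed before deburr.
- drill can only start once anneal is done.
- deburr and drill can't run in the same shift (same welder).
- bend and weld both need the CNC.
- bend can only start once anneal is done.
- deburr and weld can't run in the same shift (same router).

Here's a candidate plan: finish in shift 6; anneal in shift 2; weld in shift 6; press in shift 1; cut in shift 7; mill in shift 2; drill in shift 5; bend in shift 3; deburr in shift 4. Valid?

Yes, all constraints hold

press must be completed before cut — holds.
deburr and weld can't run in the same shift (same router) — holds.
The shop runs at most 2 operations per shift — holds.
deburr and drill can't run in the same shift (same welder) — holds.
drill can only start once anneal is done — holds.
mill must be completed before deburr — holds.
bend and weld both need the CNC — holds.
mill and finish can't run in the same shift (same mill) — holds.
deburr can only start once bend is done — holds.
finish can only start once drill is done — holds.
deburr and cut both need the grinder — holds.
bend can only start once anneal is done — holds.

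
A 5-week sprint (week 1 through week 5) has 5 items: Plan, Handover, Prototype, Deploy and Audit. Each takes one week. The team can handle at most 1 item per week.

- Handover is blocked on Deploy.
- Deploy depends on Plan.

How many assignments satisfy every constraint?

Splitting on Plan: it can be week 1 (12), week 2 (6), week 3 (2). Listing each branch's schedules as (Handover, Prototype, Deploy, Audit) by week number:
Plan=week 1: (3,4,2,5) (3,5,2,4) (4,2,3,5) (4,3,2,5) (4,5,2,3) (4,5,3,2) (5,2,3,4) (5,2,4,3) (5,3,2,4) (5,3,4,2) (5,4,2,3) (5,4,3,2) — 12.
Plan=week 2: (4,1,3,5) (4,5,3,1) (5,1,3,4) (5,1,4,3) (5,3,4,1) (5,4,3,1) — 6.
Plan=week 3: (5,1,4,2) (5,2,4,1) — 2.
Summing: 12 + 6 + 2 = 20.

20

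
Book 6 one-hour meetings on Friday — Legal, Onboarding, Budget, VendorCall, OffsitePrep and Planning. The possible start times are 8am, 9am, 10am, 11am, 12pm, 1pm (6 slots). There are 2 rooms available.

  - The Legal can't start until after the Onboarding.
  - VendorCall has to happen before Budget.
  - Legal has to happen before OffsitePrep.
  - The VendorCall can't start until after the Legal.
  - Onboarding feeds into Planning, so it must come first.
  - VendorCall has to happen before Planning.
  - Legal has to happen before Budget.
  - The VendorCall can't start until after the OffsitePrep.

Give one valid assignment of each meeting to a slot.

Planning in 12pm, Onboarding in 8am, VendorCall in 11am, Budget in 12pm, Legal in 9am, OffsitePrep in 10am

Checking: VendorCall(11am) before Planning(12pm); VendorCall(11am) before Budget(12pm); Legal(9am) before OffsitePrep(10am); Onboarding(8am) before Legal(9am); Onboarding(8am) before Planning(12pm); Legal(9am) before VendorCall(11am); OffsitePrep(10am) before VendorCall(11am); Legal(9am) before Budget(12pm); max 2 per slot (cap 2).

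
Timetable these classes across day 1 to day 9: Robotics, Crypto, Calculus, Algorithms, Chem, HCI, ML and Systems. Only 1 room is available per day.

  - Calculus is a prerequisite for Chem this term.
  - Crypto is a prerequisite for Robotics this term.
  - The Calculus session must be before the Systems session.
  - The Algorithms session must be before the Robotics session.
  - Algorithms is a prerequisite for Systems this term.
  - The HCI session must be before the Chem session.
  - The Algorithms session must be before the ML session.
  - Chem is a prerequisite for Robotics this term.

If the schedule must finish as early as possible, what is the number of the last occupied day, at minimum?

day 8

The precedence chain requires at least 3 distinct days.
With at most 1 per day and 8 classes, at least 8 days are needed.
8 works (last occupied day: day 8): for example Crypto -> day 5, Robotics -> day 6, HCI -> day 3, ML -> day 8, Systems -> day 7, Algorithms -> day 1, Chem -> day 4, Calculus -> day 2.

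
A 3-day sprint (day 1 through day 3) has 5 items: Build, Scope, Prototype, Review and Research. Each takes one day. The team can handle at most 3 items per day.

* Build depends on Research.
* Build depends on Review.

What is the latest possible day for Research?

Downstream work caps Research at day 2.
Research at day 2 is achievable: Build=day 3; Prototype=day 1; Scope=day 1; Research=day 2; Review=day 1.

day 2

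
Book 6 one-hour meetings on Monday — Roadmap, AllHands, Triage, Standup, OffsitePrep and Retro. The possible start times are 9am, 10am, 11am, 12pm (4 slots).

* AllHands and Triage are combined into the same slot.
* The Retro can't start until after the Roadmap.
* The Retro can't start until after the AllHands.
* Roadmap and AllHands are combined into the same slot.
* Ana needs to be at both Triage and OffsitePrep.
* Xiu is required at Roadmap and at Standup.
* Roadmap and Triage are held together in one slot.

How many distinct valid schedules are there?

Splitting on Roadmap: it can be 9am (27), 10am (18), 11am (9). Listing each branch's schedules as (AllHands, Triage, Standup, OffsitePrep, Retro):
Roadmap=9am: (9am,9am,10am,10am,10am) (9am,9am,10am,10am,11am) (9am,9am,10am,10am,12pm) (9am,9am,10am,11am,10am) (9am,9am,10am,11am,11am) (9am,9am,10am,11am,12pm) (9am,9am,10am,12pm,10am) (9am,9am,10am,12pm,11am) (9am,9am,10am,12pm,12pm) (9am,9am,11am,10am,10am) (9am,9am,11am,10am,11am) (9am,9am,11am,10am,12pm) (9am,9am,11am,11am,10am) (9am,9am,11am,11am,11am) (9am,9am,11am,11am,12pm) (9am,9am,11am,12pm,10am) (9am,9am,11am,12pm,11am) (9am,9am,11am,12pm,12pm) (9am,9am,12pm,10am,10am) (9am,9am,12pm,10am,11am) (9am,9am,12pm,10am,12pm) (9am,9am,12pm,11am,10am) (9am,9am,12pm,11am,11am) (9am,9am,12pm,11am,12pm) (9am,9am,12pm,12pm,10am) (9am,9am,12pm,12pm,11am) (9am,9am,12pm,12pm,12pm) — 27.
Roadmap=10am: (10am,10am,9am,9am,11am) (10am,10am,9am,9am,12pm) (10am,10am,9am,11am,11am) (10am,10am,9am,11am,12pm) (10am,10am,9am,12pm,11am) (10am,10am,9am,12pm,12pm) (10am,10am,11am,9am,11am) (10am,10am,11am,9am,12pm) (10am,10am,11am,11am,11am) (10am,10am,11am,11am,12pm) (10am,10am,11am,12pm,11am) (10am,10am,11am,12pm,12pm) (10am,10am,12pm,9am,11am) (10am,10am,12pm,9am,12pm) (10am,10am,12pm,11am,11am) (10am,10am,12pm,11am,12pm) (10am,10am,12pm,12pm,11am) (10am,10am,12pm,12pm,12pm) — 18.
Roadmap=11am: (11am,11am,9am,9am,12pm) (11am,11am,9am,10am,12pm) (11am,11am,9am,12pm,12pm) (11am,11am,10am,9am,12pm) (11am,11am,10am,10am,12pm) (11am,11am,10am,12pm,12pm) (11am,11am,12pm,9am,12pm) (11am,11am,12pm,10am,12pm) (11am,11am,12pm,12pm,12pm) — 9.
Summing: 27 + 18 + 9 = 54.

54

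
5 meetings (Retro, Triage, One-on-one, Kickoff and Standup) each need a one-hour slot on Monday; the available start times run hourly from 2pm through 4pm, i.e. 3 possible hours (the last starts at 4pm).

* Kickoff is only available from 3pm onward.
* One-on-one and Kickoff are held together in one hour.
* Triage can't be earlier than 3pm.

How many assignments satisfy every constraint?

36

Splitting on Retro: it can be 2pm (12), 3pm (12), 4pm (12). Listing each branch's schedules as (Triage, One-on-one, Kickoff, Standup):
Retro=2pm: (3pm,3pm,3pm,2pm) (3pm,3pm,3pm,3pm) (3pm,3pm,3pm,4pm) (3pm,4pm,4pm,2pm) (3pm,4pm,4pm,3pm) (3pm,4pm,4pm,4pm) (4pm,3pm,3pm,2pm) (4pm,3pm,3pm,3pm) (4pm,3pm,3pm,4pm) (4pm,4pm,4pm,2pm) (4pm,4pm,4pm,3pm) (4pm,4pm,4pm,4pm) — 12.
Retro=3pm: (3pm,3pm,3pm,2pm) (3pm,3pm,3pm,3pm) (3pm,3pm,3pm,4pm) (3pm,4pm,4pm,2pm) (3pm,4pm,4pm,3pm) (3pm,4pm,4pm,4pm) (4pm,3pm,3pm,2pm) (4pm,3pm,3pm,3pm) (4pm,3pm,3pm,4pm) (4pm,4pm,4pm,2pm) (4pm,4pm,4pm,3pm) (4pm,4pm,4pm,4pm) — 12.
Retro=4pm: (3pm,3pm,3pm,2pm) (3pm,3pm,3pm,3pm) (3pm,3pm,3pm,4pm) (3pm,4pm,4pm,2pm) (3pm,4pm,4pm,3pm) (3pm,4pm,4pm,4pm) (4pm,3pm,3pm,2pm) (4pm,3pm,3pm,3pm) (4pm,3pm,3pm,4pm) (4pm,4pm,4pm,2pm) (4pm,4pm,4pm,3pm) (4pm,4pm,4pm,4pm) — 12.
Summing: 12 + 12 + 12 = 36.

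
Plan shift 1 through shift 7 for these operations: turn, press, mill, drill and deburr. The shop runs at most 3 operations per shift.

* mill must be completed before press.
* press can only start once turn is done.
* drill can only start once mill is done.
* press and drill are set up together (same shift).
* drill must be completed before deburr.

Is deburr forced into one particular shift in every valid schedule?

No

deburr can be shift 3 (e.g. turn in shift 1, drill in shift 2, press in shift 2, deburr in shift 3, mill in shift 1) or shift 4 (e.g. drill in shift 2; turn in shift 1; mill in shift 1; press in shift 2; deburr in shift 4).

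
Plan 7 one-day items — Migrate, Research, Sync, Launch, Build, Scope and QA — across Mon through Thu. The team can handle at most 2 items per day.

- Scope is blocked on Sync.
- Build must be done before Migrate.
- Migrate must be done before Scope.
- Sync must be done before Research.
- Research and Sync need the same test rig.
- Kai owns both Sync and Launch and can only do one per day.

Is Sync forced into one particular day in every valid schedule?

Sync can be Mon (e.g. Research in Tue; Migrate in Tue; Sync in Mon; Build in Mon; Launch in Wed; QA in Thu; Scope in Wed) or Tue (e.g. Sync -> Tue; QA -> Thu; Scope -> Wed; Launch -> Mon; Build -> Mon; Research -> Wed; Migrate -> Tue).

No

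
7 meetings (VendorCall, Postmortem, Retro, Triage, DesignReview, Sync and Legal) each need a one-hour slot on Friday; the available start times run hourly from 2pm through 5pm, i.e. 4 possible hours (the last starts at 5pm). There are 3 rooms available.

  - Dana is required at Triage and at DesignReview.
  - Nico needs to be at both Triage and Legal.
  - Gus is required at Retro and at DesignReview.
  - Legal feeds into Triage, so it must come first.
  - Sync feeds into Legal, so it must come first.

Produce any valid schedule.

VendorCall -> 2pm, DesignReview -> 5pm, Sync -> 2pm, Legal -> 3pm, Retro -> 3pm, Postmortem -> 2pm, Triage -> 4pm

Checking: Sync(2pm) before Legal(3pm); Legal(3pm) before Triage(4pm); Triage(4pm) != Legal(3pm); Triage(4pm) != DesignReview(5pm); Retro(3pm) != DesignReview(5pm); max 3 per hour (cap 3).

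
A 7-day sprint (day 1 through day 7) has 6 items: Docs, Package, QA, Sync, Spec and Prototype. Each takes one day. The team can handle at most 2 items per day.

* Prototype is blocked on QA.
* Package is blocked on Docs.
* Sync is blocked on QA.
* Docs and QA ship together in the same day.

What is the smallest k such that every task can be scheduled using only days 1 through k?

3

The precedence chain requires at least 2 distinct days.
With at most 2 per day and 6 tasks, at least 3 days are needed.
3 works (last occupied day: day 3): for example Sync in day 2; Docs in day 1; Spec in day 3; Prototype in day 3; QA in day 1; Package in day 2.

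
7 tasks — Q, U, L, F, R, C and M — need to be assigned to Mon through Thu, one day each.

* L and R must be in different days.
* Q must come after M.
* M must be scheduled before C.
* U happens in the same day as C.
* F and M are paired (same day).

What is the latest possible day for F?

Wed

F must be in the same day as M, which can't be after Wed, so F is at most Wed.
F at Wed is achievable: Q=Thu, R=Tue, M=Wed, L=Mon, F=Wed, U=Thu, C=Thu.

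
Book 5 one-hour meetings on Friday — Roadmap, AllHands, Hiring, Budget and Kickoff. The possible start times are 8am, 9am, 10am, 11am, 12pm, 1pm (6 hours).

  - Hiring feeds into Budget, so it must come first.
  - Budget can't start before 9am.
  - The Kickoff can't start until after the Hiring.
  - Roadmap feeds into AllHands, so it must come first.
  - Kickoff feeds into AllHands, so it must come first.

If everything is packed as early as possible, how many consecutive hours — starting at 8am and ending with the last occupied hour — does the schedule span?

The precedence chain requires at least 3 distinct hours.
3 works (last occupied hour: 10am): for example Roadmap -> 8am, Budget -> 9am, AllHands -> 10am, Hiring -> 8am, Kickoff -> 9am.

3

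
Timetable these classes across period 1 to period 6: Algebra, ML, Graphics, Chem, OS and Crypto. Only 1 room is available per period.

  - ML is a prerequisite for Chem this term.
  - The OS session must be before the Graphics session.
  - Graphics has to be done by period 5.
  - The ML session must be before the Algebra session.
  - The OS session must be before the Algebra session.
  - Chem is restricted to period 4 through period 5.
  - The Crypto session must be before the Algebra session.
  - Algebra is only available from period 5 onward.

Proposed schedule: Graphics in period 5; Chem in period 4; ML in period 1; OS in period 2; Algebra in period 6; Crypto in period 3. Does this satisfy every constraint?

The Crypto session must be before the Algebra session — holds.
ML is a prerequisite for Chem this term — holds.
The OS session must be before the Graphics session — holds.
The OS session must be before the Algebra session — holds.
Only 1 room is available per period — holds.
The ML session must be before the Algebra session — holds.
Algebra is only available from period 5 onward — holds.
Graphics has to be done by period 5 — holds.
Chem is restricted to period 4 through period 5 — holds.

Yes, all constraints hold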